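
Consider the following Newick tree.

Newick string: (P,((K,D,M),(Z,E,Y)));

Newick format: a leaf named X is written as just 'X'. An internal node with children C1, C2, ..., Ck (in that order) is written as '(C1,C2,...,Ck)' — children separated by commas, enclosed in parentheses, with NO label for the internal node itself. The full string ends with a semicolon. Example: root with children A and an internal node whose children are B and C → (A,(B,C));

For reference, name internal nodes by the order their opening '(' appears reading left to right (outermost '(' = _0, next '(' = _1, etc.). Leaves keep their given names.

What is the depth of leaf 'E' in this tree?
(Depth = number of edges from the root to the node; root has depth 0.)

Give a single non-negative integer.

Newick: (P,((K,D,M),(Z,E,Y)));
Naming internals by '(' encounter order: outermost '(' = _0, next = _1, ...
Query node: E
Path from root: _0 -> _1 -> _3 -> E
Depth of E: 3 (number of edges from root)

Answer: 3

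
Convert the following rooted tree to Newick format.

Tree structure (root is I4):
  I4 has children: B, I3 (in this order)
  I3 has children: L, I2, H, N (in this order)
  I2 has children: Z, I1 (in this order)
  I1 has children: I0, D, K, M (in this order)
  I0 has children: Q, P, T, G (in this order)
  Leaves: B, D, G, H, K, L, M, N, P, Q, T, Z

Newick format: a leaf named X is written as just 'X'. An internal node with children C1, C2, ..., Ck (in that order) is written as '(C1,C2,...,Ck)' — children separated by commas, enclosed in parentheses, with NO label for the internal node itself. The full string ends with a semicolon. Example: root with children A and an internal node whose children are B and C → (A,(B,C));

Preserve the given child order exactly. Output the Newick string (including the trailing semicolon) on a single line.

internal I4 with children ['B', 'I3']
  leaf 'B' → 'B'
  internal I3 with children ['L', 'I2', 'H', 'N']
    leaf 'L' → 'L'
    internal I2 with children ['Z', 'I1']
      leaf 'Z' → 'Z'
      internal I1 with children ['I0', 'D', 'K', 'M']
        internal I0 with children ['Q', 'P', 'T', 'G']
          leaf 'Q' → 'Q'
          leaf 'P' → 'P'
          leaf 'T' → 'T'
          leaf 'G' → 'G'
        → '(Q,P,T,G)'
        leaf 'D' → 'D'
        leaf 'K' → 'K'
        leaf 'M' → 'M'
      → '((Q,P,T,G),D,K,M)'
    → '(Z,((Q,P,T,G),D,K,M))'
    leaf 'H' → 'H'
    leaf 'N' → 'N'
  → '(L,(Z,((Q,P,T,G),D,K,M)),H,N)'
→ '(B,(L,(Z,((Q,P,T,G),D,K,M)),H,N))'
Final: (B,(L,(Z,((Q,P,T,G),D,K,M)),H,N));

Answer: (B,(L,(Z,((Q,P,T,G),D,K,M)),H,N));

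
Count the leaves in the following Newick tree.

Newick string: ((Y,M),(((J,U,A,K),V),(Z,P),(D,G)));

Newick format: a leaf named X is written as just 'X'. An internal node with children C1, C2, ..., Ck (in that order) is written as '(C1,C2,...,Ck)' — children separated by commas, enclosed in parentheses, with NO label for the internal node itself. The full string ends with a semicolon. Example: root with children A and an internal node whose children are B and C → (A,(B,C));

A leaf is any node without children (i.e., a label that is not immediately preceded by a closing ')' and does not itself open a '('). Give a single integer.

Answer: 11

Derivation:
Newick: ((Y,M),(((J,U,A,K),V),(Z,P),(D,G)));
Scan left-to-right; a leaf is any maximal label run not followed by '(':
  pos 2: leaf 'Y' → count = 1
  pos 4: leaf 'M' → count = 2
  pos 10: leaf 'J' → count = 3
  pos 12: leaf 'U' → count = 4
  pos 14: leaf 'A' → count = 5
  pos 16: leaf 'K' → count = 6
  pos 19: leaf 'V' → count = 7
  pos 23: leaf 'Z' → count = 8
  pos 25: leaf 'P' → count = 9
  pos 29: leaf 'D' → count = 10
  pos 31: leaf 'G' → count = 11
Total leaves: 11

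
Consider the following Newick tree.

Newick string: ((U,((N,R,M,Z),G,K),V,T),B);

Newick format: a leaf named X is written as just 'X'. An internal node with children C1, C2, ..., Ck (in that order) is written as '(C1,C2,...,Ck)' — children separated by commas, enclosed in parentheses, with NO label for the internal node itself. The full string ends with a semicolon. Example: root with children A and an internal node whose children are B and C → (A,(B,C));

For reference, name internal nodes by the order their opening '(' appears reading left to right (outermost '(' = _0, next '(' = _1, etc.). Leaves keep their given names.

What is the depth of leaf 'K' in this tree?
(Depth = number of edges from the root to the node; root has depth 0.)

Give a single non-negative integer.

Answer: 3

Derivation:
Newick: ((U,((N,R,M,Z),G,K),V,T),B);
Naming internals by '(' encounter order: outermost '(' = _0, next = _1, ...
Query node: K
Path from root: _0 -> _1 -> _2 -> K
Depth of K: 3 (number of edges from root)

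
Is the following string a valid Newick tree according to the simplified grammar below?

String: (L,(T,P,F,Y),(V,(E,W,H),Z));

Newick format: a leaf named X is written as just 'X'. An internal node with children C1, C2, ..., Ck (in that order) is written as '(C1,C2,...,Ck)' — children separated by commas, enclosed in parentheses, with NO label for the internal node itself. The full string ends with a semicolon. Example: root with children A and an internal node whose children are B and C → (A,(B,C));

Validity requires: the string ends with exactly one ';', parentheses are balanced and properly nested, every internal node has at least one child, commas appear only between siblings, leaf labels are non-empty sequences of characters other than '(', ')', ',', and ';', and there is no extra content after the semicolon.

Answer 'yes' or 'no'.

Answer: yes

Derivation:
Input: (L,(T,P,F,Y),(V,(E,W,H),Z));
Paren balance: 4 '(' vs 4 ')' OK
Ends with single ';': True
Full parse: OK
Valid: True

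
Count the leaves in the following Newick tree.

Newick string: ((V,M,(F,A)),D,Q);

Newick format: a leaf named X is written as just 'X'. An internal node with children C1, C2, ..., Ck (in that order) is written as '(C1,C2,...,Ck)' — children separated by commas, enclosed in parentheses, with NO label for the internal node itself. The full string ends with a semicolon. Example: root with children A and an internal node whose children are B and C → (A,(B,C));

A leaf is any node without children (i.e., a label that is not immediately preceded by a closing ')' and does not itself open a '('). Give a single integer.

Answer: 6

Derivation:
Newick: ((V,M,(F,A)),D,Q);
Scan left-to-right; a leaf is any maximal label run not followed by '(':
  pos 2: leaf 'V' → count = 1
  pos 4: leaf 'M' → count = 2
  pos 7: leaf 'F' → count = 3
  pos 9: leaf 'A' → count = 4
  pos 13: leaf 'D' → count = 5
  pos 15: leaf 'Q' → count = 6
Total leaves: 6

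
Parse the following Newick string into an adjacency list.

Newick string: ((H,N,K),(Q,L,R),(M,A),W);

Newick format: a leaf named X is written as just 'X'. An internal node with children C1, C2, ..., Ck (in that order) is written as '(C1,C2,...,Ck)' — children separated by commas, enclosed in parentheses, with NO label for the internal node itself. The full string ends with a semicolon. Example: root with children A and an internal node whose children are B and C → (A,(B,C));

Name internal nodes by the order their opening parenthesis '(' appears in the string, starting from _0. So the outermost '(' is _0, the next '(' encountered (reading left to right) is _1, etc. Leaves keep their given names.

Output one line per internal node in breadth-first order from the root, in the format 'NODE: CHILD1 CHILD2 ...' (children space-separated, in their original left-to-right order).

Input: ((H,N,K),(Q,L,R),(M,A),W);
Scanning left-to-right, naming '(' by encounter order:
  pos 0: '(' -> open internal node _0 (depth 1)
  pos 1: '(' -> open internal node _1 (depth 2)
  pos 7: ')' -> close internal node _1 (now at depth 1)
  pos 9: '(' -> open internal node _2 (depth 2)
  pos 15: ')' -> close internal node _2 (now at depth 1)
  pos 17: '(' -> open internal node _3 (depth 2)
  pos 21: ')' -> close internal node _3 (now at depth 1)
  pos 24: ')' -> close internal node _0 (now at depth 0)
Total internal nodes: 4
BFS adjacency from root:
  _0: _1 _2 _3 W
  _1: H N K
  _2: Q L R
  _3: M A

Answer: _0: _1 _2 _3 W
_1: H N K
_2: Q L R
_3: M A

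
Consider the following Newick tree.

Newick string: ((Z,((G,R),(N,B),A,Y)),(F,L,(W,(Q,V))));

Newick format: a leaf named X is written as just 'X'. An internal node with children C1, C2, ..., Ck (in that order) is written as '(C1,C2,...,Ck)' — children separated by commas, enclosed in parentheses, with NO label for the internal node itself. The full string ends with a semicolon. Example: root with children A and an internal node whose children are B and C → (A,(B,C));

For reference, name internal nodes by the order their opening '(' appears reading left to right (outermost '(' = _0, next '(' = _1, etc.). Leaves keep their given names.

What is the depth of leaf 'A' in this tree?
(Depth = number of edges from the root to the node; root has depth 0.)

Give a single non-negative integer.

Newick: ((Z,((G,R),(N,B),A,Y)),(F,L,(W,(Q,V))));
Naming internals by '(' encounter order: outermost '(' = _0, next = _1, ...
Query node: A
Path from root: _0 -> _1 -> _2 -> A
Depth of A: 3 (number of edges from root)

Answer: 3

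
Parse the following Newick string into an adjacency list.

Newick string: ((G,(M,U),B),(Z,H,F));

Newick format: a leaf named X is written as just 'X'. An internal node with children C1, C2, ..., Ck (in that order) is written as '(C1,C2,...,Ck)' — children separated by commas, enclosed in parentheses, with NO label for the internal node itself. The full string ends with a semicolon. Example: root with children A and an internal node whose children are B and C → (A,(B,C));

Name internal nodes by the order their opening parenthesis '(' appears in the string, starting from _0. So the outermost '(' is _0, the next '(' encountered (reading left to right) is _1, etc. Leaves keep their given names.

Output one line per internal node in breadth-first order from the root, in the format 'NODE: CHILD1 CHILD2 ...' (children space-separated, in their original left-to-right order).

Input: ((G,(M,U),B),(Z,H,F));
Scanning left-to-right, naming '(' by encounter order:
  pos 0: '(' -> open internal node _0 (depth 1)
  pos 1: '(' -> open internal node _1 (depth 2)
  pos 4: '(' -> open internal node _2 (depth 3)
  pos 8: ')' -> close internal node _2 (now at depth 2)
  pos 11: ')' -> close internal node _1 (now at depth 1)
  pos 13: '(' -> open internal node _3 (depth 2)
  pos 19: ')' -> close internal node _3 (now at depth 1)
  pos 20: ')' -> close internal node _0 (now at depth 0)
Total internal nodes: 4
BFS adjacency from root:
  _0: _1 _3
  _1: G _2 B
  _3: Z H F
  _2: M U

Answer: _0: _1 _3
_1: G _2 B
_3: Z H F
_2: M U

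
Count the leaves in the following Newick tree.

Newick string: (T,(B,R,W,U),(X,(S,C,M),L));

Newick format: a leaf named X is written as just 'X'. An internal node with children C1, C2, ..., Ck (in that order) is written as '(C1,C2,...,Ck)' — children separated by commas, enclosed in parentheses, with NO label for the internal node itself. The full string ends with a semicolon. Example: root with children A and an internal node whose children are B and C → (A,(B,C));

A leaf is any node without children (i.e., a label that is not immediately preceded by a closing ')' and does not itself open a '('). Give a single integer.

Newick: (T,(B,R,W,U),(X,(S,C,M),L));
Scan left-to-right; a leaf is any maximal label run not followed by '(':
  pos 1: leaf 'T' → count = 1
  pos 4: leaf 'B' → count = 2
  pos 6: leaf 'R' → count = 3
  pos 8: leaf 'W' → count = 4
  pos 10: leaf 'U' → count = 5
  pos 14: leaf 'X' → count = 6
  pos 17: leaf 'S' → count = 7
  pos 19: leaf 'C' → count = 8
  pos 21: leaf 'M' → count = 9
  pos 24: leaf 'L' → count = 10
Total leaves: 10

Answer: 10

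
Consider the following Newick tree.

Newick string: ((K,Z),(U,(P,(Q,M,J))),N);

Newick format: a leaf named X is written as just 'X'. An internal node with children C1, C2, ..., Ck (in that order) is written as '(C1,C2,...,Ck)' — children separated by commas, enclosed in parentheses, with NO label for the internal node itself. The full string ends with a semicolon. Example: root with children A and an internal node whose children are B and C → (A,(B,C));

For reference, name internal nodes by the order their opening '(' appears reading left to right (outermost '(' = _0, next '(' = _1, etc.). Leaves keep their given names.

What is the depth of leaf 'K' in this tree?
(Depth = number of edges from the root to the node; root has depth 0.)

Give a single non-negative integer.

Answer: 2

Derivation:
Newick: ((K,Z),(U,(P,(Q,M,J))),N);
Naming internals by '(' encounter order: outermost '(' = _0, next = _1, ...
Query node: K
Path from root: _0 -> _1 -> K
Depth of K: 2 (number of edges from root)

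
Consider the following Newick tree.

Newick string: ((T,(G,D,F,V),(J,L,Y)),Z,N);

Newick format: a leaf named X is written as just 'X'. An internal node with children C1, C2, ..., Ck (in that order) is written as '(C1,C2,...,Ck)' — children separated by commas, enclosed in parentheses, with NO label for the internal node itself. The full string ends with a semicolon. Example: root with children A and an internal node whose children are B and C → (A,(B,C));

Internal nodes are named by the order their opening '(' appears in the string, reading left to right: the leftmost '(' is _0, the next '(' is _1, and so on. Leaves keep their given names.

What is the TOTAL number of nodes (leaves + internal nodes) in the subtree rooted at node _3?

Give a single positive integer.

Answer: 4

Derivation:
Newick: ((T,(G,D,F,V),(J,L,Y)),Z,N);
Locate _3: it is the '(' at position 14 (the 4th '(' reading left to right).
Query: subtree rooted at _3
_3: subtree_size = 1 + 3
  J: subtree_size = 1 + 0
  L: subtree_size = 1 + 0
  Y: subtree_size = 1 + 0
Total subtree size of _3: 4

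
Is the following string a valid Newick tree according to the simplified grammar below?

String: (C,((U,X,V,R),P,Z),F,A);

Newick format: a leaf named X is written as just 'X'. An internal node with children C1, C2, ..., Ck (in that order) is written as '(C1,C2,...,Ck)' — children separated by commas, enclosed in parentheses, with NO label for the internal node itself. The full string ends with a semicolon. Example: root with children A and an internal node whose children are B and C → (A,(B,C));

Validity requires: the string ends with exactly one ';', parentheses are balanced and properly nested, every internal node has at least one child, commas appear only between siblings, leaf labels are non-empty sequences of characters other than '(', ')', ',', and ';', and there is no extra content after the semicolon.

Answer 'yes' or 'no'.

Input: (C,((U,X,V,R),P,Z),F,A);
Paren balance: 3 '(' vs 3 ')' OK
Ends with single ';': True
Full parse: OK
Valid: True

Answer: yes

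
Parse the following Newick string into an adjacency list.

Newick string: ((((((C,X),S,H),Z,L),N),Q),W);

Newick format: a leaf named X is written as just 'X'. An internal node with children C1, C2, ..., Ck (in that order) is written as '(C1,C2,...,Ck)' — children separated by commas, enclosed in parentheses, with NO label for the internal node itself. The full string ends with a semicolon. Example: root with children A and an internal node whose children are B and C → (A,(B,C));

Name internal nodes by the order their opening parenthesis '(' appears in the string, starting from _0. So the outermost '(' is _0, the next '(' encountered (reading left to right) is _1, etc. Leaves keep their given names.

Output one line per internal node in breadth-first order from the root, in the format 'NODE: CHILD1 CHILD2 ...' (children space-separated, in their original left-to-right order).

Answer: _0: _1 W
_1: _2 Q
_2: _3 N
_3: _4 Z L
_4: _5 S H
_5: C X

Derivation:
Input: ((((((C,X),S,H),Z,L),N),Q),W);
Scanning left-to-right, naming '(' by encounter order:
  pos 0: '(' -> open internal node _0 (depth 1)
  pos 1: '(' -> open internal node _1 (depth 2)
  pos 2: '(' -> open internal node _2 (depth 3)
  pos 3: '(' -> open internal node _3 (depth 4)
  pos 4: '(' -> open internal node _4 (depth 5)
  pos 5: '(' -> open internal node _5 (depth 6)
  pos 9: ')' -> close internal node _5 (now at depth 5)
  pos 14: ')' -> close internal node _4 (now at depth 4)
  pos 19: ')' -> close internal node _3 (now at depth 3)
  pos 22: ')' -> close internal node _2 (now at depth 2)
  pos 25: ')' -> close internal node _1 (now at depth 1)
  pos 28: ')' -> close internal node _0 (now at depth 0)
Total internal nodes: 6
BFS adjacency from root:
  _0: _1 W
  _1: _2 Q
  _2: _3 N
  _3: _4 Z L
  _4: _5 S H
  _5: C X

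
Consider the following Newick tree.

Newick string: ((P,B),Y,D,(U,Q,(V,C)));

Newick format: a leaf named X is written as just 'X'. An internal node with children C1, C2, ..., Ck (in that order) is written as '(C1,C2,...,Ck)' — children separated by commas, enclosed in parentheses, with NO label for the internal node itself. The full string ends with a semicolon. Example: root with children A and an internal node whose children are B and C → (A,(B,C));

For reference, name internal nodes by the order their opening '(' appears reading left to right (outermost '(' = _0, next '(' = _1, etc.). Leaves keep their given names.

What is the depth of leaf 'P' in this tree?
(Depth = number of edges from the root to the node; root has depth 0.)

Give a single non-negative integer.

Newick: ((P,B),Y,D,(U,Q,(V,C)));
Naming internals by '(' encounter order: outermost '(' = _0, next = _1, ...
Query node: P
Path from root: _0 -> _1 -> P
Depth of P: 2 (number of edges from root)

Answer: 2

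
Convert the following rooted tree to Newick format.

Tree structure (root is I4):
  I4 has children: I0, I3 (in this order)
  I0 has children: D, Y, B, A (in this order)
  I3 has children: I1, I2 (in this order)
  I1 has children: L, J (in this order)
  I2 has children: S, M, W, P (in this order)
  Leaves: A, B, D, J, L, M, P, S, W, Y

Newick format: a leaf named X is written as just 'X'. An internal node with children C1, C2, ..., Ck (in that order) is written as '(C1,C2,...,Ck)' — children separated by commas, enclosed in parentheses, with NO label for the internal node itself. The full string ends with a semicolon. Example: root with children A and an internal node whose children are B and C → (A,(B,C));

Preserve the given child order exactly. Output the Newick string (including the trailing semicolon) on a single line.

Answer: ((D,Y,B,A),((L,J),(S,M,W,P)));

Derivation:
internal I4 with children ['I0', 'I3']
  internal I0 with children ['D', 'Y', 'B', 'A']
    leaf 'D' → 'D'
    leaf 'Y' → 'Y'
    leaf 'B' → 'B'
    leaf 'A' → 'A'
  → '(D,Y,B,A)'
  internal I3 with children ['I1', 'I2']
    internal I1 with children ['L', 'J']
      leaf 'L' → 'L'
      leaf 'J' → 'J'
    → '(L,J)'
    internal I2 with children ['S', 'M', 'W', 'P']
      leaf 'S' → 'S'
      leaf 'M' → 'M'
      leaf 'W' → 'W'
      leaf 'P' → 'P'
    → '(S,M,W,P)'
  → '((L,J),(S,M,W,P))'
→ '((D,Y,B,A),((L,J),(S,M,W,P)))'
Final: ((D,Y,B,A),((L,J),(S,M,W,P)));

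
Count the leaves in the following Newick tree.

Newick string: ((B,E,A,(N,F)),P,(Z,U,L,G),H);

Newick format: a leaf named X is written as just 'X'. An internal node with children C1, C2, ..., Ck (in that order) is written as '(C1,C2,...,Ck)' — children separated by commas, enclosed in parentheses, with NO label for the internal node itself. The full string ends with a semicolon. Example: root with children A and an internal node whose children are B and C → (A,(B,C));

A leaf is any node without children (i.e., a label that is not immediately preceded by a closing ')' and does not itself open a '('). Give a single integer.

Answer: 11

Derivation:
Newick: ((B,E,A,(N,F)),P,(Z,U,L,G),H);
Scan left-to-right; a leaf is any maximal label run not followed by '(':
  pos 2: leaf 'B' → count = 1
  pos 4: leaf 'E' → count = 2
  pos 6: leaf 'A' → count = 3
  pos 9: leaf 'N' → count = 4
  pos 11: leaf 'F' → count = 5
  pos 15: leaf 'P' → count = 6
  pos 18: leaf 'Z' → count = 7
  pos 20: leaf 'U' → count = 8
  pos 22: leaf 'L' → count = 9
  pos 24: leaf 'G' → count = 10
  pos 27: leaf 'H' → count = 11
Total leaves: 11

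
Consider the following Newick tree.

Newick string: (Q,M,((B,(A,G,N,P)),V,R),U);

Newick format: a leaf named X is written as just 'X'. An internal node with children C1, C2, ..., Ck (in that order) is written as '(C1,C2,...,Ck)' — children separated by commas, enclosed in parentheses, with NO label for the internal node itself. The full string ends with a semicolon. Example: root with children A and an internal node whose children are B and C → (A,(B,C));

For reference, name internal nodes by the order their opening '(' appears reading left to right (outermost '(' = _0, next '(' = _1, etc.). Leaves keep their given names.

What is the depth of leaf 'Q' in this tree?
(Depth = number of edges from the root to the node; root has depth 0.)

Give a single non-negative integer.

Answer: 1

Derivation:
Newick: (Q,M,((B,(A,G,N,P)),V,R),U);
Naming internals by '(' encounter order: outermost '(' = _0, next = _1, ...
Query node: Q
Path from root: _0 -> Q
Depth of Q: 1 (number of edges from root)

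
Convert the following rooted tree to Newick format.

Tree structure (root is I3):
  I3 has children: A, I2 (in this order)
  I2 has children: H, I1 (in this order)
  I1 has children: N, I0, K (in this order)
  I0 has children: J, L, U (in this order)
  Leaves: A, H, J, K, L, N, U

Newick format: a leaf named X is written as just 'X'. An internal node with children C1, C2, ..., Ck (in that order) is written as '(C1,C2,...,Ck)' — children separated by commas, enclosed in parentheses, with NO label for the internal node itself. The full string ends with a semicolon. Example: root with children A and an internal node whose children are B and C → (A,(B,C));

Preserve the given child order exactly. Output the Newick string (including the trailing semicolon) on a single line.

internal I3 with children ['A', 'I2']
  leaf 'A' → 'A'
  internal I2 with children ['H', 'I1']
    leaf 'H' → 'H'
    internal I1 with children ['N', 'I0', 'K']
      leaf 'N' → 'N'
      internal I0 with children ['J', 'L', 'U']
        leaf 'J' → 'J'
        leaf 'L' → 'L'
        leaf 'U' → 'U'
      → '(J,L,U)'
      leaf 'K' → 'K'
    → '(N,(J,L,U),K)'
  → '(H,(N,(J,L,U),K))'
→ '(A,(H,(N,(J,L,U),K)))'
Final: (A,(H,(N,(J,L,U),K)));

Answer: (A,(H,(N,(J,L,U),K)));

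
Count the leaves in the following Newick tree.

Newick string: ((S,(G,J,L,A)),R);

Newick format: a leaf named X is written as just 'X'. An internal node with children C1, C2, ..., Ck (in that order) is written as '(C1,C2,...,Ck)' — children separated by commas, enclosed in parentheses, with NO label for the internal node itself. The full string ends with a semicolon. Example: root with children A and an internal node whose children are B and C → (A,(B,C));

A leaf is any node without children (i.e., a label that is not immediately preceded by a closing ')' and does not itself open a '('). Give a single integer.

Answer: 6

Derivation:
Newick: ((S,(G,J,L,A)),R);
Scan left-to-right; a leaf is any maximal label run not followed by '(':
  pos 2: leaf 'S' → count = 1
  pos 5: leaf 'G' → count = 2
  pos 7: leaf 'J' → count = 3
  pos 9: leaf 'L' → count = 4
  pos 11: leaf 'A' → count = 5
  pos 15: leaf 'R' → count = 6
Total leaves: 6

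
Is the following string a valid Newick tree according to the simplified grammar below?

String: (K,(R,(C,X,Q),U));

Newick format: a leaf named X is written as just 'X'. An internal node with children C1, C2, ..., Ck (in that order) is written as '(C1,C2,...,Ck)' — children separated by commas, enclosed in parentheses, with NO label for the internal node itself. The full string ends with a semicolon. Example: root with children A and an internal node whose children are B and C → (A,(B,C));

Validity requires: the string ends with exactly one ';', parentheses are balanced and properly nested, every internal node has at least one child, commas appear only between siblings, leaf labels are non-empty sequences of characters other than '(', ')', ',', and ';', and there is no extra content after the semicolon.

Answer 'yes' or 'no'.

Answer: yes

Derivation:
Input: (K,(R,(C,X,Q),U));
Paren balance: 3 '(' vs 3 ')' OK
Ends with single ';': True
Full parse: OK
Valid: True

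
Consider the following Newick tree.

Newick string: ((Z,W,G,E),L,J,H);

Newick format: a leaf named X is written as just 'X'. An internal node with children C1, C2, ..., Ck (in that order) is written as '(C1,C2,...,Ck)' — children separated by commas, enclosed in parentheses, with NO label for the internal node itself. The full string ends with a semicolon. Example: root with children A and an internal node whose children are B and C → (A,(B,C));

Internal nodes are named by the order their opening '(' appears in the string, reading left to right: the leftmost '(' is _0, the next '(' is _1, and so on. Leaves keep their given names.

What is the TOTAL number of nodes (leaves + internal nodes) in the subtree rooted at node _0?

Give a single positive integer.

Answer: 9

Derivation:
Newick: ((Z,W,G,E),L,J,H);
Locate _0: it is the '(' at position 0 (the 1st '(' reading left to right).
Query: subtree rooted at _0
_0: subtree_size = 1 + 8
  _1: subtree_size = 1 + 4
    Z: subtree_size = 1 + 0
    W: subtree_size = 1 + 0
    G: subtree_size = 1 + 0
    E: subtree_size = 1 + 0
  L: subtree_size = 1 + 0
  J: subtree_size = 1 + 0
  H: subtree_size = 1 + 0
Total subtree size of _0: 9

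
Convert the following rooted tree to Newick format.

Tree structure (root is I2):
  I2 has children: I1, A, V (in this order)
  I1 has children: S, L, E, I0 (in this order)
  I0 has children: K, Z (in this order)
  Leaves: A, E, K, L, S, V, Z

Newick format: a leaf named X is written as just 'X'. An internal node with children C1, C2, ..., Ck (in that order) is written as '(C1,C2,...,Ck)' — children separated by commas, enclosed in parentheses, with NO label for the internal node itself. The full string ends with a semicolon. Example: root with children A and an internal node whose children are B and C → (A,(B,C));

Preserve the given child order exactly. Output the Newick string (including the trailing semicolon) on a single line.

internal I2 with children ['I1', 'A', 'V']
  internal I1 with children ['S', 'L', 'E', 'I0']
    leaf 'S' → 'S'
    leaf 'L' → 'L'
    leaf 'E' → 'E'
    internal I0 with children ['K', 'Z']
      leaf 'K' → 'K'
      leaf 'Z' → 'Z'
    → '(K,Z)'
  → '(S,L,E,(K,Z))'
  leaf 'A' → 'A'
  leaf 'V' → 'V'
→ '((S,L,E,(K,Z)),A,V)'
Final: ((S,L,E,(K,Z)),A,V);

Answer: ((S,L,E,(K,Z)),A,V);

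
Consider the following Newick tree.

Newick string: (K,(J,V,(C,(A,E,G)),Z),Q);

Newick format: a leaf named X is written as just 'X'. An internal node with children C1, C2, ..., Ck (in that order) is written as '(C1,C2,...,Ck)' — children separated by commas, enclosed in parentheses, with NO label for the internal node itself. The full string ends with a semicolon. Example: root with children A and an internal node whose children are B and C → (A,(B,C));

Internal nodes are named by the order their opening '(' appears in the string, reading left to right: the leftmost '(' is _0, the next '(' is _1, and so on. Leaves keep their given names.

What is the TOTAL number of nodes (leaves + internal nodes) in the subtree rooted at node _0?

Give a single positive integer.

Answer: 13

Derivation:
Newick: (K,(J,V,(C,(A,E,G)),Z),Q);
Locate _0: it is the '(' at position 0 (the 1st '(' reading left to right).
Query: subtree rooted at _0
_0: subtree_size = 1 + 12
  K: subtree_size = 1 + 0
  _1: subtree_size = 1 + 9
    J: subtree_size = 1 + 0
    V: subtree_size = 1 + 0
    _2: subtree_size = 1 + 5
      C: subtree_size = 1 + 0
      _3: subtree_size = 1 + 3
        A: subtree_size = 1 + 0
        E: subtree_size = 1 + 0
        G: subtree_size = 1 + 0
    Z: subtree_size = 1 + 0
  Q: subtree_size = 1 + 0
Total subtree size of _0: 13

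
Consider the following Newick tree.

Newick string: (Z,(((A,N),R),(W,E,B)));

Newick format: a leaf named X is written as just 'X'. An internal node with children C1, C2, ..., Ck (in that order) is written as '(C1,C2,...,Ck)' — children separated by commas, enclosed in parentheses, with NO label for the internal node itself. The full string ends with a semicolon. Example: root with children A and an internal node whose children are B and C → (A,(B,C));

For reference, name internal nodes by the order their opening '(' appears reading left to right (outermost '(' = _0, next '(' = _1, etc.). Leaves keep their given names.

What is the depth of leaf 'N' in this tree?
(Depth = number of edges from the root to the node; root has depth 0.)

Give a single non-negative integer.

Newick: (Z,(((A,N),R),(W,E,B)));
Naming internals by '(' encounter order: outermost '(' = _0, next = _1, ...
Query node: N
Path from root: _0 -> _1 -> _2 -> _3 -> N
Depth of N: 4 (number of edges from root)

Answer: 4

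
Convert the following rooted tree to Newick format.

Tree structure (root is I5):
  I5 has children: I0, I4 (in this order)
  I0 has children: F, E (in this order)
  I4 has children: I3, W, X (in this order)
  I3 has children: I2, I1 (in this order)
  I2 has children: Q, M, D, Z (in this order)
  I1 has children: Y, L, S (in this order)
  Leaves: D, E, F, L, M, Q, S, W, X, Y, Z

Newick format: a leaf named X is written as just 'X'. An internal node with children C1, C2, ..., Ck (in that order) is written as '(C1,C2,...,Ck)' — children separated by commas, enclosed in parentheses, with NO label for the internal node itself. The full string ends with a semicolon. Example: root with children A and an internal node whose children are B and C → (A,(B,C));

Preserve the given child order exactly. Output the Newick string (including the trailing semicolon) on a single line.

internal I5 with children ['I0', 'I4']
  internal I0 with children ['F', 'E']
    leaf 'F' → 'F'
    leaf 'E' → 'E'
  → '(F,E)'
  internal I4 with children ['I3', 'W', 'X']
    internal I3 with children ['I2', 'I1']
      internal I2 with children ['Q', 'M', 'D', 'Z']
        leaf 'Q' → 'Q'
        leaf 'M' → 'M'
        leaf 'D' → 'D'
        leaf 'Z' → 'Z'
      → '(Q,M,D,Z)'
      internal I1 with children ['Y', 'L', 'S']
        leaf 'Y' → 'Y'
        leaf 'L' → 'L'
        leaf 'S' → 'S'
      → '(Y,L,S)'
    → '((Q,M,D,Z),(Y,L,S))'
    leaf 'W' → 'W'
    leaf 'X' → 'X'
  → '(((Q,M,D,Z),(Y,L,S)),W,X)'
→ '((F,E),(((Q,M,D,Z),(Y,L,S)),W,X))'
Final: ((F,E),(((Q,M,D,Z),(Y,L,S)),W,X));

Answer: ((F,E),(((Q,M,D,Z),(Y,L,S)),W,X));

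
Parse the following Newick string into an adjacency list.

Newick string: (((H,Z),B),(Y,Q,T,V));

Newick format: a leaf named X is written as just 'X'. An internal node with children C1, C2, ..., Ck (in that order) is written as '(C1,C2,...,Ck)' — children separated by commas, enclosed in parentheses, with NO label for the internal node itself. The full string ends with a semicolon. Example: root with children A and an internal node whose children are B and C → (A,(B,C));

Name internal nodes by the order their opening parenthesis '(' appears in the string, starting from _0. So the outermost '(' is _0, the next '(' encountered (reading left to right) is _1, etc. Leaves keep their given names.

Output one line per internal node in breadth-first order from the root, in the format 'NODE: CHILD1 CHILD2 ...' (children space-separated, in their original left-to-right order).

Answer: _0: _1 _3
_1: _2 B
_3: Y Q T V
_2: H Z

Derivation:
Input: (((H,Z),B),(Y,Q,T,V));
Scanning left-to-right, naming '(' by encounter order:
  pos 0: '(' -> open internal node _0 (depth 1)
  pos 1: '(' -> open internal node _1 (depth 2)
  pos 2: '(' -> open internal node _2 (depth 3)
  pos 6: ')' -> close internal node _2 (now at depth 2)
  pos 9: ')' -> close internal node _1 (now at depth 1)
  pos 11: '(' -> open internal node _3 (depth 2)
  pos 19: ')' -> close internal node _3 (now at depth 1)
  pos 20: ')' -> close internal node _0 (now at depth 0)
Total internal nodes: 4
BFS adjacency from root:
  _0: _1 _3
  _1: _2 B
  _3: Y Q T V
  _2: H Z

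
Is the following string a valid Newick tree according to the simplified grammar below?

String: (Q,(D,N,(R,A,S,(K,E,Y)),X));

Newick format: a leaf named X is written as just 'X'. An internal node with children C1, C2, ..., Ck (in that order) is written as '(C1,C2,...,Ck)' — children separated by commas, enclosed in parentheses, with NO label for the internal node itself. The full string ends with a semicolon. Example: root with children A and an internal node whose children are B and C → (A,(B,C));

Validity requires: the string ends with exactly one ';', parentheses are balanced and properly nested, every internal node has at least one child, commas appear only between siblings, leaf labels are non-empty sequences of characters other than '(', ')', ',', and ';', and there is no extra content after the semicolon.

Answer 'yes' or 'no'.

Input: (Q,(D,N,(R,A,S,(K,E,Y)),X));
Paren balance: 4 '(' vs 4 ')' OK
Ends with single ';': True
Full parse: OK
Valid: True

Answer: yes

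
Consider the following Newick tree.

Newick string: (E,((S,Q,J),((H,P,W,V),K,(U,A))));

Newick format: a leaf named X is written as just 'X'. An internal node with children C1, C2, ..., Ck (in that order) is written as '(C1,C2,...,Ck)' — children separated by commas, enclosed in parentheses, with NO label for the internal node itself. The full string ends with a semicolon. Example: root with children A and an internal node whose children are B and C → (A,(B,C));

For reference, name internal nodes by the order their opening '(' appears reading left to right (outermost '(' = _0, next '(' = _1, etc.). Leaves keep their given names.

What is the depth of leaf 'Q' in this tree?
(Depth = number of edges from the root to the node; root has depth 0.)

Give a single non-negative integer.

Newick: (E,((S,Q,J),((H,P,W,V),K,(U,A))));
Naming internals by '(' encounter order: outermost '(' = _0, next = _1, ...
Query node: Q
Path from root: _0 -> _1 -> _2 -> Q
Depth of Q: 3 (number of edges from root)

Answer: 3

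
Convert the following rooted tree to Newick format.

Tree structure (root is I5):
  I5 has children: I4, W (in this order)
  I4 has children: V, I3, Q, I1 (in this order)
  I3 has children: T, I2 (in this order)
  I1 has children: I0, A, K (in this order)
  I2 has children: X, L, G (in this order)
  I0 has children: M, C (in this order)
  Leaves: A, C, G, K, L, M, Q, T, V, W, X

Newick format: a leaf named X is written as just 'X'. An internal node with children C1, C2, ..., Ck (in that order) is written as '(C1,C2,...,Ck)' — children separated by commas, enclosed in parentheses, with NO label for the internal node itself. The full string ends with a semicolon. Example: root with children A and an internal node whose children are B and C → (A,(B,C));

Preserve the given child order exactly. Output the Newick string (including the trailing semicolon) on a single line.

Answer: ((V,(T,(X,L,G)),Q,((M,C),A,K)),W);

Derivation:
internal I5 with children ['I4', 'W']
  internal I4 with children ['V', 'I3', 'Q', 'I1']
    leaf 'V' → 'V'
    internal I3 with children ['T', 'I2']
      leaf 'T' → 'T'
      internal I2 with children ['X', 'L', 'G']
        leaf 'X' → 'X'
        leaf 'L' → 'L'
        leaf 'G' → 'G'
      → '(X,L,G)'
    → '(T,(X,L,G))'
    leaf 'Q' → 'Q'
    internal I1 with children ['I0', 'A', 'K']
      internal I0 with children ['M', 'C']
        leaf 'M' → 'M'
        leaf 'C' → 'C'
      → '(M,C)'
      leaf 'A' → 'A'
      leaf 'K' → 'K'
    → '((M,C),A,K)'
  → '(V,(T,(X,L,G)),Q,((M,C),A,K))'
  leaf 'W' → 'W'
→ '((V,(T,(X,L,G)),Q,((M,C),A,K)),W)'
Final: ((V,(T,(X,L,G)),Q,((M,C),A,K)),W);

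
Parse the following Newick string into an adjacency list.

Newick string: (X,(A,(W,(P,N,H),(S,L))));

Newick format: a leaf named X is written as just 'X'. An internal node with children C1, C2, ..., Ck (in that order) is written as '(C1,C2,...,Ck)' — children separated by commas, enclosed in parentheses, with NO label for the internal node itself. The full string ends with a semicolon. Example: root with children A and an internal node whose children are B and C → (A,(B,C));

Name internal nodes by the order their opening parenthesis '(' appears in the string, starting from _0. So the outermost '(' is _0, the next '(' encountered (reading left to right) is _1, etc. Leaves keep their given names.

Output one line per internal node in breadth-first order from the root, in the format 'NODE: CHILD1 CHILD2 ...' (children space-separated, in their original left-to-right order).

Answer: _0: X _1
_1: A _2
_2: W _3 _4
_3: P N H
_4: S L

Derivation:
Input: (X,(A,(W,(P,N,H),(S,L))));
Scanning left-to-right, naming '(' by encounter order:
  pos 0: '(' -> open internal node _0 (depth 1)
  pos 3: '(' -> open internal node _1 (depth 2)
  pos 6: '(' -> open internal node _2 (depth 3)
  pos 9: '(' -> open internal node _3 (depth 4)
  pos 15: ')' -> close internal node _3 (now at depth 3)
  pos 17: '(' -> open internal node _4 (depth 4)
  pos 21: ')' -> close internal node _4 (now at depth 3)
  pos 22: ')' -> close internal node _2 (now at depth 2)
  pos 23: ')' -> close internal node _1 (now at depth 1)
  pos 24: ')' -> close internal node _0 (now at depth 0)
Total internal nodes: 5
BFS adjacency from root:
  _0: X _1
  _1: A _2
  _2: W _3 _4
  _3: P N H
  _4: S L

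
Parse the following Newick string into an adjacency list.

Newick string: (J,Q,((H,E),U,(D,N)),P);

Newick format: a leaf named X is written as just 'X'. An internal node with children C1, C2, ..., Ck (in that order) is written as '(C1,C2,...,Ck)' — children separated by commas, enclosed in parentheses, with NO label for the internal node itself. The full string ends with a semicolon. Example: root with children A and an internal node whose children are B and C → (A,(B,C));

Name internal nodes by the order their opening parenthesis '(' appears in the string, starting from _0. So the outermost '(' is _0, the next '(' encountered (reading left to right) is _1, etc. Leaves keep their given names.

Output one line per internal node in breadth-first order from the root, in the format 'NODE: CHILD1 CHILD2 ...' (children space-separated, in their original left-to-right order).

Input: (J,Q,((H,E),U,(D,N)),P);
Scanning left-to-right, naming '(' by encounter order:
  pos 0: '(' -> open internal node _0 (depth 1)
  pos 5: '(' -> open internal node _1 (depth 2)
  pos 6: '(' -> open internal node _2 (depth 3)
  pos 10: ')' -> close internal node _2 (now at depth 2)
  pos 14: '(' -> open internal node _3 (depth 3)
  pos 18: ')' -> close internal node _3 (now at depth 2)
  pos 19: ')' -> close internal node _1 (now at depth 1)
  pos 22: ')' -> close internal node _0 (now at depth 0)
Total internal nodes: 4
BFS adjacency from root:
  _0: J Q _1 P
  _1: _2 U _3
  _2: H E
  _3: D N

Answer: _0: J Q _1 P
_1: _2 U _3
_2: H E
_3: D N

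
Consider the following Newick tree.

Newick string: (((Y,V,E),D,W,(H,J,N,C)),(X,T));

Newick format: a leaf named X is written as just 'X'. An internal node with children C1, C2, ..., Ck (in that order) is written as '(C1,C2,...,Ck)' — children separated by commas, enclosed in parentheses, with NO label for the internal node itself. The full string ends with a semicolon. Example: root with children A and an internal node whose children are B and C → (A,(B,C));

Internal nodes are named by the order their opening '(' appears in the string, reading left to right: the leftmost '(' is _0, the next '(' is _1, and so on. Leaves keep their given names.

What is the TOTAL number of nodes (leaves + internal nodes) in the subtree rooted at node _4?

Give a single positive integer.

Answer: 3

Derivation:
Newick: (((Y,V,E),D,W,(H,J,N,C)),(X,T));
Locate _4: it is the '(' at position 25 (the 5th '(' reading left to right).
Query: subtree rooted at _4
_4: subtree_size = 1 + 2
  X: subtree_size = 1 + 0
  T: subtree_size = 1 + 0
Total subtree size of _4: 3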